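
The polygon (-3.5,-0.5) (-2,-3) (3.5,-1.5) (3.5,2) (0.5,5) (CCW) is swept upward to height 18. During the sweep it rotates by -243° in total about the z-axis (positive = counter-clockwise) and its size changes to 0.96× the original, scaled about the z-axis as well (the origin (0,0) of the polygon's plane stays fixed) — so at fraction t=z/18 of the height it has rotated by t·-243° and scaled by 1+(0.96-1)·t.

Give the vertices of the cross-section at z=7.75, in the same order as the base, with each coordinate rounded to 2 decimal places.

t = z/height = 7.75/18 = 0.430556
s = 1 + (scale-1)·z/height = 1 + (0.96-1)·7.75/18 = 0.982778
θ = twist·z/height = -243°·7.75/18 = -104.6250° = -1.826051 rad
cos θ = -0.252492, sin θ = -0.967599 (intermediates below are computed at full precision and shown rounded to 5 d.p.)
v1: (-3.5,-0.5) → rotate → (0.39992,3.51284) → ×s → (0.39303,3.45234) → (0.39,3.45)
v2: (-2,-3) → rotate → (-2.39781,2.69267) → ×s → (-2.35652,2.64630) → (-2.36,2.65)
v3: (3.5,-1.5) → rotate → (-2.33512,-3.00786) → ×s → (-2.29490,-2.95606) → (-2.29,-2.96)
v4: (3.5,2) → rotate → (1.05148,-3.89158) → ×s → (1.03337,-3.82456) → (1.03,-3.82)
v5: (0.5,5) → rotate → (4.71175,-1.74626) → ×s → (4.63060,-1.71618) → (4.63,-1.72)

Cross-section at z=7.75: (0.39,3.45) (-2.36,2.65) (-2.29,-2.96) (1.03,-3.82) (4.63,-1.72)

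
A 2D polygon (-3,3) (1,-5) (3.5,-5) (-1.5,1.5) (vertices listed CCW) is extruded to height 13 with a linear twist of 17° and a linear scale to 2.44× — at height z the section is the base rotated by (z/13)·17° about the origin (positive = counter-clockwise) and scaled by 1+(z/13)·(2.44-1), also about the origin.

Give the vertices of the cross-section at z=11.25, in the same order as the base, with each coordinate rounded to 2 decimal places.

t = z/height = 11.25/13 = 0.865385
s = 1 + (scale-1)·z/height = 1 + (2.44-1)·11.25/13 = 2.246154
θ = twist·z/height = 17°·11.25/13 = 14.7115° = 0.256765 rad
cos θ = 0.967217, sin θ = 0.253953 (intermediates below are computed at full precision and shown rounded to 5 d.p.)
v1: (-3,3) → rotate → (-3.66351,2.13979) → ×s → (-8.22880,4.80630) → (-8.23,4.81)
v2: (1,-5) → rotate → (2.23698,-4.58213) → ×s → (5.02460,-10.29217) → (5.02,-10.29)
v3: (3.5,-5) → rotate → (4.65502,-3.94725) → ×s → (10.45590,-8.86613) → (10.46,-8.87)
v4: (-1.5,1.5) → rotate → (-1.83175,1.06990) → ×s → (-4.11440,2.40315) → (-4.11,2.40)

Cross-section at z=11.25: (-8.23,4.81) (5.02,-10.29) (10.46,-8.87) (-4.11,2.40)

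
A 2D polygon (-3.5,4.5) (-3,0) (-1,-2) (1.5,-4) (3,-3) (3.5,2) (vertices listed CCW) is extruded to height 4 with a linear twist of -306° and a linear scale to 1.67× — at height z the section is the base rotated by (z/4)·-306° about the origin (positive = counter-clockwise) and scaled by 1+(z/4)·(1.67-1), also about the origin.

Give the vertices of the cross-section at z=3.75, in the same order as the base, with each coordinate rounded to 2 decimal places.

t = z/height = 3.75/4 = 0.9375
s = 1 + (scale-1)·z/height = 1 + (1.67-1)·3.75/4 = 1.628125
θ = twist·z/height = -306°·3.75/4 = -286.8750° = -5.006913 rad
cos θ = 0.290285, sin θ = 0.956940 (intermediates below are computed at full precision and shown rounded to 5 d.p.)
v1: (-3.5,4.5) → rotate → (-5.32223,-2.04301) → ×s → (-8.66525,-3.32628) → (-8.67,-3.33)
v2: (-3,0) → rotate → (-0.87085,-2.87082) → ×s → (-1.41786,-4.67406) → (-1.42,-4.67)
v3: (-1,-2) → rotate → (1.62360,-1.53751) → ×s → (2.64342,-2.50326) → (2.64,-2.50)
v4: (1.5,-4) → rotate → (4.26319,0.27427) → ×s → (6.94100,0.44655) → (6.94,0.45)
v5: (3,-3) → rotate → (3.74168,1.99997) → ×s → (6.09191,3.25620) → (6.09,3.26)
v6: (3.5,2) → rotate → (-0.89788,3.92986) → ×s → (-1.46187,6.39830) → (-1.46,6.40)

Cross-section at z=3.75: (-8.67,-3.33) (-1.42,-4.67) (2.64,-2.50) (6.94,0.45) (6.09,3.26) (-1.46,6.40)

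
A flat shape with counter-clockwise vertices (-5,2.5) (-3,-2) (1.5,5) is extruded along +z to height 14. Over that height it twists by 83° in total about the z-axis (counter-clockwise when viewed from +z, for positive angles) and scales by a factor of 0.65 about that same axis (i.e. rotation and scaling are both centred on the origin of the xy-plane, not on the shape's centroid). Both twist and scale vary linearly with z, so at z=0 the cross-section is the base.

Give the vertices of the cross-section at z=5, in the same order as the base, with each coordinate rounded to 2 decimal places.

Cross-section at z=5: (-4.88,-0.26) (-1.42,-2.82) (-1.02,4.45)

t = z/height = 5/14 = 0.357143
s = 1 + (scale-1)·z/height = 1 + (0.65-1)·5/14 = 0.875000
θ = twist·z/height = 83°·5/14 = 29.6429° = 0.517365 rad
cos θ = 0.869125, sin θ = 0.494592 (intermediates below are computed at full precision and shown rounded to 5 d.p.)
v1: (-5,2.5) → rotate → (-5.58211,-0.30015) → ×s → (-4.88434,-0.26263) → (-4.88,-0.26)
v2: (-3,-2) → rotate → (-1.61819,-3.22203) → ×s → (-1.41592,-2.81927) → (-1.42,-2.82)
v3: (1.5,5) → rotate → (-1.16927,5.08751) → ×s → (-1.02311,4.45157) → (-1.02,4.45)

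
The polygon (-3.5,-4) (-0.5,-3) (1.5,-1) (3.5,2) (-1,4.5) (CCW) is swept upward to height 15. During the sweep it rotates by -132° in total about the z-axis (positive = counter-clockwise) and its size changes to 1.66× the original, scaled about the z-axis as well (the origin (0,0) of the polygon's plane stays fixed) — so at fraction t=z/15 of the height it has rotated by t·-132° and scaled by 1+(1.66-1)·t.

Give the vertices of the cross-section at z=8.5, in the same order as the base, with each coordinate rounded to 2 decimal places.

t = z/height = 8.5/15 = 0.566667
s = 1 + (scale-1)·z/height = 1 + (1.66-1)·8.5/15 = 1.374000
θ = twist·z/height = -132°·8.5/15 = -74.8000° = -1.305506 rad
cos θ = 0.262189, sin θ = -0.965016 (intermediates below are computed at full precision and shown rounded to 5 d.p.)
v1: (-3.5,-4) → rotate → (-4.77773,2.32880) → ×s → (-6.56460,3.19977) → (-6.56,3.20)
v2: (-0.5,-3) → rotate → (-3.02614,-0.30406) → ×s → (-4.15792,-0.41778) → (-4.16,-0.42)
v3: (1.5,-1) → rotate → (-0.57173,-1.70971) → ×s → (-0.78556,-2.34915) → (-0.79,-2.35)
v4: (3.5,2) → rotate → (2.84770,-2.85318) → ×s → (3.91273,-3.92027) → (3.91,-3.92)
v5: (-1,4.5) → rotate → (4.08039,2.14487) → ×s → (5.60645,2.94705) → (5.61,2.95)

Cross-section at z=8.5: (-6.56,3.20) (-4.16,-0.42) (-0.79,-2.35) (3.91,-3.92) (5.61,2.95)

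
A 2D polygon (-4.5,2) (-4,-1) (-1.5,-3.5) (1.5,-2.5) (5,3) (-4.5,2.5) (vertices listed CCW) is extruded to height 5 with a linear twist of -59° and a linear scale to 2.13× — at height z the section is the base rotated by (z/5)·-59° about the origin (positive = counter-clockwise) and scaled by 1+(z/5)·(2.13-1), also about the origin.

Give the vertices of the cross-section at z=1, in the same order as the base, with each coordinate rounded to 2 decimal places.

Cross-section at z=1: (-4.90,3.53) (-5.05,-0.20) (-2.68,-3.82) (1.17,-3.38) (6.75,2.35) (-4.77,4.13)

t = z/height = 1/5 = 0.2
s = 1 + (scale-1)·z/height = 1 + (2.13-1)·1/5 = 1.226000
θ = twist·z/height = -59°·1/5 = -11.8000° = -0.205949 rad
cos θ = 0.978867, sin θ = -0.204496 (intermediates below are computed at full precision and shown rounded to 5 d.p.)
v1: (-4.5,2) → rotate → (-3.99591,2.87797) → ×s → (-4.89899,3.52839) → (-4.90,3.53)
v2: (-4,-1) → rotate → (-4.11997,-0.16088) → ×s → (-5.05108,-0.19724) → (-5.05,-0.20)
v3: (-1.5,-3.5) → rotate → (-2.18404,-3.11929) → ×s → (-2.67763,-3.82425) → (-2.68,-3.82)
v4: (1.5,-2.5) → rotate → (0.95706,-2.75391) → ×s → (1.17336,-3.37630) → (1.17,-3.38)
v5: (5,3) → rotate → (5.50783,1.91412) → ×s → (6.75259,2.34671) → (6.75,2.35)
v6: (-4.5,2.5) → rotate → (-3.89366,3.36740) → ×s → (-4.77363,4.12843) → (-4.77,4.13)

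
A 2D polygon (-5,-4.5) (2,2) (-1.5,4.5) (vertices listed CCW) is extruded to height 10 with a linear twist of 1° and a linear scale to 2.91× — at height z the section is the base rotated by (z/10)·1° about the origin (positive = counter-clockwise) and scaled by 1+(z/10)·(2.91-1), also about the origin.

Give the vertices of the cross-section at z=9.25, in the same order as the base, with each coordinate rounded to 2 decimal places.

Cross-section at z=9.25: (-13.63,-12.67) (5.44,5.62) (-4.35,12.38)

t = z/height = 9.25/10 = 0.925
s = 1 + (scale-1)·z/height = 1 + (2.91-1)·9.25/10 = 2.766750
θ = twist·z/height = 1°·9.25/10 = 0.9250° = 0.016144 rad
cos θ = 0.999870, sin θ = 0.016144 (intermediates below are computed at full precision and shown rounded to 5 d.p.)
v1: (-5,-4.5) → rotate → (-4.92670,-4.58013) → ×s → (-13.63095,-12.67208) → (-13.63,-12.67)
v2: (2,2) → rotate → (1.96745,2.03203) → ×s → (5.44345,5.62211) → (5.44,5.62)
v3: (-1.5,4.5) → rotate → (-1.57245,4.47520) → ×s → (-4.35058,12.38175) → (-4.35,12.38)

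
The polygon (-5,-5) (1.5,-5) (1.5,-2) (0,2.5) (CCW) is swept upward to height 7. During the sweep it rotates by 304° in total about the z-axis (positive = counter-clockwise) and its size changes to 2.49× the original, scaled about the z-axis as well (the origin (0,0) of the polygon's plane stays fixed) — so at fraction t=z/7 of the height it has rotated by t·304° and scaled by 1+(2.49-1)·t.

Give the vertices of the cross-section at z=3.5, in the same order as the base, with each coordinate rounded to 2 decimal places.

Cross-section at z=3.5: (11.80,3.61) (1.79,8.93) (-0.67,4.31) (-2.05,-3.85)

t = z/height = 3.5/7 = 0.5
s = 1 + (scale-1)·z/height = 1 + (2.49-1)·3.5/7 = 1.745000
θ = twist·z/height = 304°·3.5/7 = 152.0000° = 2.652900 rad
cos θ = -0.882948, sin θ = 0.469472 (intermediates below are computed at full precision and shown rounded to 5 d.p.)
v1: (-5,-5) → rotate → (6.76210,2.06738) → ×s → (11.79986,3.60758) → (11.80,3.61)
v2: (1.5,-5) → rotate → (1.02294,5.11895) → ×s → (1.78502,8.93256) → (1.79,8.93)
v3: (1.5,-2) → rotate → (-0.38548,2.47010) → ×s → (-0.67266,4.31033) → (-0.67,4.31)
v4: (0,2.5) → rotate → (-1.17368,-2.20737) → ×s → (-2.04807,-3.85186) → (-2.05,-3.85)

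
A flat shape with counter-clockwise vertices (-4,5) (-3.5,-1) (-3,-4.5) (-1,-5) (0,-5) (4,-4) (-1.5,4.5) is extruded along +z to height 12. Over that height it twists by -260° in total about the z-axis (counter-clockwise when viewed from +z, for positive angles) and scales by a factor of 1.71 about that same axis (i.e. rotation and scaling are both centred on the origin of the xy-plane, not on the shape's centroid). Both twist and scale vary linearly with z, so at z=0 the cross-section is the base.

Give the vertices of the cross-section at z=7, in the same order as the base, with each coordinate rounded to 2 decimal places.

t = z/height = 7/12 = 0.583333
s = 1 + (scale-1)·z/height = 1 + (1.71-1)·7/12 = 1.414167
θ = twist·z/height = -260°·7/12 = -151.6667° = -2.647083 rad
cos θ = -0.880201, sin θ = -0.474600 (intermediates below are computed at full precision and shown rounded to 5 d.p.)
v1: (-4,5) → rotate → (5.89381,-2.50261) → ×s → (8.33483,-3.53910) → (8.33,-3.54)
v2: (-3.5,-1) → rotate → (2.60610,2.54130) → ×s → (3.68547,3.59383) → (3.69,3.59)
v3: (-3,-4.5) → rotate → (0.50490,5.38471) → ×s → (0.71402,7.61487) → (0.71,7.61)
v4: (-1,-5) → rotate → (-1.49280,4.87561) → ×s → (-2.11107,6.89492) → (-2.11,6.89)
v5: (0,-5) → rotate → (-2.37300,4.40101) → ×s → (-3.35582,6.22376) → (-3.36,6.22)
v6: (4,-4) → rotate → (-5.41921,1.62240) → ×s → (-7.66366,2.29435) → (-7.66,2.29)
v7: (-1.5,4.5) → rotate → (3.45600,-3.24901) → ×s → (4.88737,-4.59464) → (4.89,-4.59)

Cross-section at z=7: (8.33,-3.54) (3.69,3.59) (0.71,7.61) (-2.11,6.89) (-3.36,6.22) (-7.66,2.29) (4.89,-4.59)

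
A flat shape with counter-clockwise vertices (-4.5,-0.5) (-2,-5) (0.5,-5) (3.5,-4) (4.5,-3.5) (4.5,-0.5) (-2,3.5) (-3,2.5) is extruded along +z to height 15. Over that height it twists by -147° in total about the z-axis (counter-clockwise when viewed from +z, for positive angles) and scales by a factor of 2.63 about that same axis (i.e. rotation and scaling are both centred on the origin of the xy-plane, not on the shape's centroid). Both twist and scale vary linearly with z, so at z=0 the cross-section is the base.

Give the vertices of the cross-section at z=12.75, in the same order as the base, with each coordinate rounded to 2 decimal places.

Cross-section at z=12.75: (5.17,9.48) (-7.04,10.74) (-10.46,5.86) (-12.60,-1.38) (-12.99,-4.02) (-7.13,-8.12) (9.58,-0.87) (8.99,2.45)

t = z/height = 12.75/15 = 0.85
s = 1 + (scale-1)·z/height = 1 + (2.63-1)·12.75/15 = 2.385500
θ = twist·z/height = -147°·12.75/15 = -124.9500° = -2.180789 rad
cos θ = -0.572861, sin θ = -0.819652 (intermediates below are computed at full precision and shown rounded to 5 d.p.)
v1: (-4.5,-0.5) → rotate → (2.16805,3.97487) → ×s → (5.17188,9.48204) → (5.17,9.48)
v2: (-2,-5) → rotate → (-2.95254,4.50361) → ×s → (-7.04328,10.74337) → (-7.04,10.74)
v3: (0.5,-5) → rotate → (-4.38469,2.45448) → ×s → (-10.45968,5.85516) → (-10.46,5.86)
v4: (3.5,-4) → rotate → (-5.28362,-0.57734) → ×s → (-12.60408,-1.37724) → (-12.60,-1.38)
v5: (4.5,-3.5) → rotate → (-5.44666,-1.68342) → ×s → (-12.99301,-4.01580) → (-12.99,-4.02)
v6: (4.5,-0.5) → rotate → (-2.98770,-3.40200) → ×s → (-7.12716,-8.11548) → (-7.13,-8.12)
v7: (-2,3.5) → rotate → (4.01451,-0.36571) → ×s → (9.57660,-0.87240) → (9.58,-0.87)
v8: (-3,2.5) → rotate → (3.76771,1.02680) → ×s → (8.98788,2.44944) → (8.99,2.45)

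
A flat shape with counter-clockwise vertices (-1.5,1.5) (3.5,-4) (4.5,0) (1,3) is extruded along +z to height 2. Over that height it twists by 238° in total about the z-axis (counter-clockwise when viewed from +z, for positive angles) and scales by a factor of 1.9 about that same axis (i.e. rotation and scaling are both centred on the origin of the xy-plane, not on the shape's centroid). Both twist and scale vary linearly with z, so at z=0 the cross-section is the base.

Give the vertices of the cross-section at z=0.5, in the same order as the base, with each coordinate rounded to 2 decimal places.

t = z/height = 0.5/2 = 0.25
s = 1 + (scale-1)·z/height = 1 + (1.9-1)·0.5/2 = 1.225000
θ = twist·z/height = 238°·0.5/2 = 59.5000° = 1.038471 rad
cos θ = 0.507538, sin θ = 0.861629 (intermediates below are computed at full precision and shown rounded to 5 d.p.)
v1: (-1.5,1.5) → rotate → (-2.05375,-0.53114) → ×s → (-2.51585,-0.65064) → (-2.52,-0.65)
v2: (3.5,-4) → rotate → (5.22290,0.98555) → ×s → (6.39805,1.20730) → (6.40,1.21)
v3: (4.5,0) → rotate → (2.28392,3.87733) → ×s → (2.79781,4.74973) → (2.80,4.75)
v4: (1,3) → rotate → (-2.07735,2.38424) → ×s → (-2.54475,2.92070) → (-2.54,2.92)

Cross-section at z=0.5: (-2.52,-0.65) (6.40,1.21) (2.80,4.75) (-2.54,2.92)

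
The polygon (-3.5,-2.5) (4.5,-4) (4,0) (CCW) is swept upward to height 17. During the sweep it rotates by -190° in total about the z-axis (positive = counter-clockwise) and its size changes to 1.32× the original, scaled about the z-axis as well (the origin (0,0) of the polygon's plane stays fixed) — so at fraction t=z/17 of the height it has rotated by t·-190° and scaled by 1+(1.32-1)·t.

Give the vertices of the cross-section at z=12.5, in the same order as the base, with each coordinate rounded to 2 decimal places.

t = z/height = 12.5/17 = 0.735294
s = 1 + (scale-1)·z/height = 1 + (1.32-1)·12.5/17 = 1.235294
θ = twist·z/height = -190°·12.5/17 = -139.7059° = -2.438328 rad
cos θ = -0.762735, sin θ = -0.646711 (intermediates below are computed at full precision and shown rounded to 5 d.p.)
v1: (-3.5,-2.5) → rotate → (1.05279,4.17033) → ×s → (1.30051,5.15158) → (1.30,5.15)
v2: (4.5,-4) → rotate → (-6.01915,0.14074) → ×s → (-7.43542,0.17385) → (-7.44,0.17)
v3: (4,0) → rotate → (-3.05094,-2.58685) → ×s → (-3.76881,-3.19552) → (-3.77,-3.20)

Cross-section at z=12.5: (1.30,5.15) (-7.44,0.17) (-3.77,-3.20)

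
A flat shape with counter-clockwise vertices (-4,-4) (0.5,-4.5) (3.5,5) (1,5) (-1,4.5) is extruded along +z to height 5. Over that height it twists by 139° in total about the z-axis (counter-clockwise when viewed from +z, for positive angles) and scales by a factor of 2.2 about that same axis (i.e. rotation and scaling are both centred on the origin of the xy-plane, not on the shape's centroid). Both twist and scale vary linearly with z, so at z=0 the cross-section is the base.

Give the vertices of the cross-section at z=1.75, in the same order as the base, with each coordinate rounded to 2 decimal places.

t = z/height = 1.75/5 = 0.35
s = 1 + (scale-1)·z/height = 1 + (2.2-1)·1.75/5 = 1.420000
θ = twist·z/height = 139°·1.75/5 = 48.6500° = 0.849103 rad
cos θ = 0.660657, sin θ = 0.750688 (intermediates below are computed at full precision and shown rounded to 5 d.p.)
v1: (-4,-4) → rotate → (0.36012,-5.64538) → ×s → (0.51138,-8.01644) → (0.51,-8.02)
v2: (0.5,-4.5) → rotate → (3.70842,-2.59761) → ×s → (5.26596,-3.68861) → (5.27,-3.69)
v3: (3.5,5) → rotate → (-1.44114,5.93069) → ×s → (-2.04642,8.42158) → (-2.05,8.42)
v4: (1,5) → rotate → (-3.09278,4.05397) → ×s → (-4.39175,5.75664) → (-4.39,5.76)
v5: (-1,4.5) → rotate → (-4.03875,2.22227) → ×s → (-5.73503,3.15562) → (-5.74,3.16)

Cross-section at z=1.75: (0.51,-8.02) (5.27,-3.69) (-2.05,8.42) (-4.39,5.76) (-5.74,3.16)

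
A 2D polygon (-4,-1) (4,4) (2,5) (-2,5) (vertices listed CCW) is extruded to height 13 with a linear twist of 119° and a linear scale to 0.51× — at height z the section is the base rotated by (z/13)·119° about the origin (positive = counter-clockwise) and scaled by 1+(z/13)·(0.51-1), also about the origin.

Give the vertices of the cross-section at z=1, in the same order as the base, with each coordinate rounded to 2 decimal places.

t = z/height = 1/13 = 0.0769231
s = 1 + (scale-1)·z/height = 1 + (0.51-1)·1/13 = 0.962308
θ = twist·z/height = 119°·1/13 = 9.1538° = 0.159765 rad
cos θ = 0.987265, sin θ = 0.159086 (intermediates below are computed at full precision and shown rounded to 5 d.p.)
v1: (-4,-1) → rotate → (-3.78997,-1.62361) → ×s → (-3.64712,-1.56241) → (-3.65,-1.56)
v2: (4,4) → rotate → (3.31272,4.58540) → ×s → (3.18785,4.41257) → (3.19,4.41)
v3: (2,5) → rotate → (1.17910,5.25450) → ×s → (1.13466,5.05644) → (1.13,5.06)
v4: (-2,5) → rotate → (-2.76996,4.61815) → ×s → (-2.66555,4.44408) → (-2.67,4.44)

Cross-section at z=1: (-3.65,-1.56) (3.19,4.41) (1.13,5.06) (-2.67,4.44)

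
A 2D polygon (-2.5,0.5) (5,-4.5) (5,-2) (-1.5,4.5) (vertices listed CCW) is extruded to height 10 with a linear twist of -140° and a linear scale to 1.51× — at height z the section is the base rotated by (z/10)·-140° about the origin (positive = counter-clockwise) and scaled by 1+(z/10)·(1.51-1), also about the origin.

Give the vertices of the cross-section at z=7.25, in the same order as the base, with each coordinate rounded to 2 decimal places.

t = z/height = 7.25/10 = 0.725
s = 1 + (scale-1)·z/height = 1 + (1.51-1)·7.25/10 = 1.369750
θ = twist·z/height = -140°·7.25/10 = -101.5000° = -1.771509 rad
cos θ = -0.199368, sin θ = -0.979925 (intermediates below are computed at full precision and shown rounded to 5 d.p.)
v1: (-2.5,0.5) → rotate → (0.98838,2.35013) → ×s → (1.35384,3.21909) → (1.35,3.22)
v2: (5,-4.5) → rotate → (-5.40650,-4.00247) → ×s → (-7.40555,-5.48238) → (-7.41,-5.48)
v3: (5,-2) → rotate → (-2.95669,-4.50089) → ×s → (-4.04992,-6.16509) → (-4.05,-6.17)
v4: (-1.5,4.5) → rotate → (4.70871,0.57273) → ×s → (6.44976,0.78450) → (6.45,0.78)

Cross-section at z=7.25: (1.35,3.22) (-7.41,-5.48) (-4.05,-6.17) (6.45,0.78)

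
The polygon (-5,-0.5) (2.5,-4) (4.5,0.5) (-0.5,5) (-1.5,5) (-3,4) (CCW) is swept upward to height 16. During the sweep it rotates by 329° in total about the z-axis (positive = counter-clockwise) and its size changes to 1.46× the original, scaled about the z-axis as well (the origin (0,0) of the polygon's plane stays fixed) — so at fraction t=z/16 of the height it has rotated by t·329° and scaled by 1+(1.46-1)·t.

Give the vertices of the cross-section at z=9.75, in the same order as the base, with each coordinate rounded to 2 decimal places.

t = z/height = 9.75/16 = 0.609375
s = 1 + (scale-1)·z/height = 1 + (1.46-1)·9.75/16 = 1.280313
θ = twist·z/height = 329°·9.75/16 = 200.4844° = 3.499112 rad
cos θ = -0.936768, sin θ = -0.349952 (intermediates below are computed at full precision and shown rounded to 5 d.p.)
v1: (-5,-0.5) → rotate → (4.50886,2.21814) → ×s → (5.77275,2.83992) → (5.77,2.84)
v2: (2.5,-4) → rotate → (-3.74173,2.87219) → ×s → (-4.79058,3.67730) → (-4.79,3.68)
v3: (4.5,0.5) → rotate → (-4.04048,-2.04317) → ×s → (-5.17308,-2.61589) → (-5.17,-2.62)
v4: (-0.5,5) → rotate → (2.21814,-4.50886) → ×s → (2.83992,-5.77275) → (2.84,-5.77)
v5: (-1.5,5) → rotate → (3.15491,-4.15891) → ×s → (4.03927,-5.32470) → (4.04,-5.32)
v6: (-3,4) → rotate → (4.21011,-2.69721) → ×s → (5.39026,-3.45328) → (5.39,-3.45)

Cross-section at z=9.75: (5.77,2.84) (-4.79,3.68) (-5.17,-2.62) (2.84,-5.77) (4.04,-5.32) (5.39,-3.45)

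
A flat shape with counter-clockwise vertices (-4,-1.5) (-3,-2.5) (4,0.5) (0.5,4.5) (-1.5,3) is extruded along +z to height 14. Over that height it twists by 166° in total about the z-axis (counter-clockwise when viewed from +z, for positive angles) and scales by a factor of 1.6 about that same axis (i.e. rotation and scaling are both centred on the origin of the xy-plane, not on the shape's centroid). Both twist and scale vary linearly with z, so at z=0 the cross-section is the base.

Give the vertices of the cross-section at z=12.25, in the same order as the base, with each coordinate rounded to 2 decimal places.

Cross-section at z=12.25: (6.32,-1.60) (5.93,0.52) (-5.45,2.85) (-4.54,-5.20) (-0.73,-5.06)

t = z/height = 12.25/14 = 0.875
s = 1 + (scale-1)·z/height = 1 + (1.6-1)·12.25/14 = 1.525000
θ = twist·z/height = 166°·12.25/14 = 145.2500° = 2.535091 rad
cos θ = -0.821647, sin θ = 0.569997 (intermediates below are computed at full precision and shown rounded to 5 d.p.)
v1: (-4,-1.5) → rotate → (4.14158,-1.04752) → ×s → (6.31591,-1.59746) → (6.32,-1.60)
v2: (-3,-2.5) → rotate → (3.88993,0.34413) → ×s → (5.93215,0.52479) → (5.93,0.52)
v3: (4,0.5) → rotate → (-3.57159,1.86916) → ×s → (-5.44667,2.85047) → (-5.45,2.85)
v4: (0.5,4.5) → rotate → (-2.97581,-3.41241) → ×s → (-4.53811,-5.20393) → (-4.54,-5.20)
v5: (-1.5,3) → rotate → (-0.47752,-3.31994) → ×s → (-0.72822,-5.06290) → (-0.73,-5.06)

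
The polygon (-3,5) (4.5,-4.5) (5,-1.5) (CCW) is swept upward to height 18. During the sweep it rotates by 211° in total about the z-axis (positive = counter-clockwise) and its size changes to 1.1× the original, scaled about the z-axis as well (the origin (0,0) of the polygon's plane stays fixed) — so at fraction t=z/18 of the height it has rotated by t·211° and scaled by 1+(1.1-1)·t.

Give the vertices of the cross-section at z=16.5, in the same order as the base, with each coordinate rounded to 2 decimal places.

t = z/height = 16.5/18 = 0.916667
s = 1 + (scale-1)·z/height = 1 + (1.1-1)·16.5/18 = 1.091667
θ = twist·z/height = 211°·16.5/18 = 193.4167° = 3.375758 rad
cos θ = -0.972708, sin θ = -0.232031 (intermediates below are computed at full precision and shown rounded to 5 d.p.)
v1: (-3,5) → rotate → (4.07828,-4.16745) → ×s → (4.45212,-4.54947) → (4.45,-4.55)
v2: (4.5,-4.5) → rotate → (-5.42133,3.33305) → ×s → (-5.91828,3.63858) → (-5.92,3.64)
v3: (5,-1.5) → rotate → (-5.21159,0.29891) → ×s → (-5.68932,0.32631) → (-5.69,0.33)

Cross-section at z=16.5: (4.45,-4.55) (-5.92,3.64) (-5.69,0.33)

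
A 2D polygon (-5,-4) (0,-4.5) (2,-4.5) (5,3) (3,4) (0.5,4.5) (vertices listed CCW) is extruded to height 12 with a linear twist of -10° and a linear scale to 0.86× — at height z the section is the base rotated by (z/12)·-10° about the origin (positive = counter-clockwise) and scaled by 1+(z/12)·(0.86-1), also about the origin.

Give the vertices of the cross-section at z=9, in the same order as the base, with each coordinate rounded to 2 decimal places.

Cross-section at z=9: (-4.90,-2.97) (-0.53,-3.99) (1.25,-4.23) (4.79,2.08) (3.13,3.20) (0.97,3.93)

t = z/height = 9/12 = 0.75
s = 1 + (scale-1)·z/height = 1 + (0.86-1)·9/12 = 0.895000
θ = twist·z/height = -10°·9/12 = -7.5000° = -0.130900 rad
cos θ = 0.991445, sin θ = -0.130526 (intermediates below are computed at full precision and shown rounded to 5 d.p.)
v1: (-5,-4) → rotate → (-5.47933,-3.31315) → ×s → (-4.90400,-2.96527) → (-4.90,-2.97)
v2: (0,-4.5) → rotate → (-0.58737,-4.46150) → ×s → (-0.52569,-3.99304) → (-0.53,-3.99)
v3: (2,-4.5) → rotate → (1.39552,-4.72255) → ×s → (1.24899,-4.22669) → (1.25,-4.23)
v4: (5,3) → rotate → (5.34880,2.32170) → ×s → (4.78718,2.07792) → (4.79,2.08)
v5: (3,4) → rotate → (3.49644,3.57420) → ×s → (3.12931,3.19891) → (3.13,3.20)
v6: (0.5,4.5) → rotate → (1.08309,4.39624) → ×s → (0.96937,3.93463) → (0.97,3.93)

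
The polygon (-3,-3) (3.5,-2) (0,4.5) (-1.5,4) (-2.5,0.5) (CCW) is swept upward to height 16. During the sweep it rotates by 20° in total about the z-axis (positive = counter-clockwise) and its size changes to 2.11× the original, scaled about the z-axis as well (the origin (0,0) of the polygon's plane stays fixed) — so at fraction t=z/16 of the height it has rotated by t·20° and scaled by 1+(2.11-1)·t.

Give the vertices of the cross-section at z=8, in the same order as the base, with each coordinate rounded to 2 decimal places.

Cross-section at z=8: (-3.78,-5.40) (5.90,-2.12) (-1.22,6.89) (-3.38,5.72) (-3.96,0.09)

t = z/height = 8/16 = 0.5
s = 1 + (scale-1)·z/height = 1 + (2.11-1)·8/16 = 1.555000
θ = twist·z/height = 20°·8/16 = 10.0000° = 0.174533 rad
cos θ = 0.984808, sin θ = 0.173648 (intermediates below are computed at full precision and shown rounded to 5 d.p.)
v1: (-3,-3) → rotate → (-2.43348,-3.47537) → ×s → (-3.78406,-5.40420) → (-3.78,-5.40)
v2: (3.5,-2) → rotate → (3.79412,-1.36185) → ×s → (5.89986,-2.11767) → (5.90,-2.12)
v3: (0,4.5) → rotate → (-0.78142,4.43163) → ×s → (-1.21510,6.89119) → (-1.22,6.89)
v4: (-1.5,4) → rotate → (-2.17180,3.67876) → ×s → (-3.37716,5.72047) → (-3.38,5.72)
v5: (-2.5,0.5) → rotate → (-2.54884,0.05828) → ×s → (-3.96345,0.09063) → (-3.96,0.09)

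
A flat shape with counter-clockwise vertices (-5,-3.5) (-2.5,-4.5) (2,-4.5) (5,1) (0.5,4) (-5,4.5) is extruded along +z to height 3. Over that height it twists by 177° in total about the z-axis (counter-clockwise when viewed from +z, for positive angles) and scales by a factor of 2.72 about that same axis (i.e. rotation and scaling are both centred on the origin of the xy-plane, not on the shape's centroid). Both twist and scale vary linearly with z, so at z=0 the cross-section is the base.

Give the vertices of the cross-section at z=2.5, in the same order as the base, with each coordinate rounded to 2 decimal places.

t = z/height = 2.5/3 = 0.833333
s = 1 + (scale-1)·z/height = 1 + (2.72-1)·2.5/3 = 2.433333
θ = twist·z/height = 177°·2.5/3 = 147.5000° = 2.574361 rad
cos θ = -0.843391, sin θ = 0.537300 (intermediates below are computed at full precision and shown rounded to 5 d.p.)
v1: (-5,-3.5) → rotate → (6.09751,0.26537) → ×s → (14.83726,0.64574) → (14.84,0.65)
v2: (-2.5,-4.5) → rotate → (4.52633,2.45201) → ×s → (11.01406,5.96656) → (11.01,5.97)
v3: (2,-4.5) → rotate → (0.73107,4.86986) → ×s → (1.77893,11.84999) → (1.78,11.85)
v4: (5,1) → rotate → (-4.75426,1.84311) → ×s → (-11.56869,4.48489) → (-11.57,4.48)
v5: (0.5,4) → rotate → (-2.57089,-3.10492) → ×s → (-6.25584,-7.55530) → (-6.26,-7.56)
v6: (-5,4.5) → rotate → (1.79911,-6.48176) → ×s → (4.37783,-15.77228) → (4.38,-15.77)

Cross-section at z=2.5: (14.84,0.65) (11.01,5.97) (1.78,11.85) (-11.57,4.48) (-6.26,-7.56) (4.38,-15.77)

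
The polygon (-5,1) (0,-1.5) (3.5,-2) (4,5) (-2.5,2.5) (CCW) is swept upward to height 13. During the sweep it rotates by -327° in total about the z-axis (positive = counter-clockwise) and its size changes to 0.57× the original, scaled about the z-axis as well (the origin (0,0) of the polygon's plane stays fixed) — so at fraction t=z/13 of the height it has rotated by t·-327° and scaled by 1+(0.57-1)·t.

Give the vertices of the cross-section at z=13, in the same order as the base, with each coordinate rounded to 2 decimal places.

t = z/height = 13/13 = 1
s = 1 + (scale-1)·z/height = 1 + (0.57-1)·13/13 = 0.570000
θ = twist·z/height = -327°·13/13 = -327.0000° = -5.707227 rad
cos θ = 0.838671, sin θ = 0.544639 (intermediates below are computed at full precision and shown rounded to 5 d.p.)
v1: (-5,1) → rotate → (-4.73799,-1.88452) → ×s → (-2.70066,-1.07418) → (-2.70,-1.07)
v2: (0,-1.5) → rotate → (0.81696,-1.25801) → ×s → (0.46567,-0.71706) → (0.47,-0.72)
v3: (3.5,-2) → rotate → (4.02463,0.22890) → ×s → (2.29404,0.13047) → (2.29,0.13)
v4: (4,5) → rotate → (0.63149,6.37191) → ×s → (0.35995,3.63199) → (0.36,3.63)
v5: (-2.5,2.5) → rotate → (-3.45827,0.73508) → ×s → (-1.97122,0.41899) → (-1.97,0.42)

Cross-section at z=13: (-2.70,-1.07) (0.47,-0.72) (2.29,0.13) (0.36,3.63) (-1.97,0.42)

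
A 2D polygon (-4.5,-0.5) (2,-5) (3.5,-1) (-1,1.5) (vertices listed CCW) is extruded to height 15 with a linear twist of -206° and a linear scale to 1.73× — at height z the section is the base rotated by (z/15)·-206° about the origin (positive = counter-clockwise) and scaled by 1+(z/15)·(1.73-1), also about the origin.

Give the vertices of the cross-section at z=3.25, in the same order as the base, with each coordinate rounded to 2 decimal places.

Cross-section at z=3.25: (-4.12,3.25) (-2.42,-5.75) (2.07,-3.67) (0.40,2.05)

t = z/height = 3.25/15 = 0.216667
s = 1 + (scale-1)·z/height = 1 + (1.73-1)·3.25/15 = 1.158167
θ = twist·z/height = -206°·3.25/15 = -44.6333° = -0.778999 rad
cos θ = 0.711617, sin θ = -0.702567 (intermediates below are computed at full precision and shown rounded to 5 d.p.)
v1: (-4.5,-0.5) → rotate → (-3.55356,2.80574) → ×s → (-4.11562,3.24952) → (-4.12,3.25)
v2: (2,-5) → rotate → (-2.08960,-4.96322) → ×s → (-2.42011,-5.74824) → (-2.42,-5.75)
v3: (3.5,-1) → rotate → (1.78809,-3.17060) → ×s → (2.07091,-3.67209) → (2.07,-3.67)
v4: (-1,1.5) → rotate → (0.34223,1.76999) → ×s → (0.39636,2.04995) → (0.40,2.05)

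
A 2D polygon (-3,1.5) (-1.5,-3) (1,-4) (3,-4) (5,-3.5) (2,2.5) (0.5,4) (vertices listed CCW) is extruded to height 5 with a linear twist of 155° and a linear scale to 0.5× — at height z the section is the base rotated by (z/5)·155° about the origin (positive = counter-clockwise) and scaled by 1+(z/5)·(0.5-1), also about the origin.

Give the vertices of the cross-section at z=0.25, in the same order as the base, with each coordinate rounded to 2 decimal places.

Cross-section at z=0.25: (-3.10,1.05) (-1.05,-3.10) (1.49,-3.73) (3.42,-3.47) (5.29,-2.72) (1.60,2.68) (-0.04,3.93)

t = z/height = 0.25/5 = 0.05
s = 1 + (scale-1)·z/height = 1 + (0.5-1)·0.25/5 = 0.975000
θ = twist·z/height = 155°·0.25/5 = 7.7500° = 0.135263 rad
cos θ = 0.990866, sin θ = 0.134851 (intermediates below are computed at full precision and shown rounded to 5 d.p.)
v1: (-3,1.5) → rotate → (-3.17487,1.08175) → ×s → (-3.09550,1.05470) → (-3.10,1.05)
v2: (-1.5,-3) → rotate → (-1.08175,-3.17487) → ×s → (-1.05470,-3.09550) → (-1.05,-3.10)
v3: (1,-4) → rotate → (1.53027,-3.82861) → ×s → (1.49201,-3.73290) → (1.49,-3.73)
v4: (3,-4) → rotate → (3.51200,-3.55891) → ×s → (3.42420,-3.46994) → (3.42,-3.47)
v5: (5,-3.5) → rotate → (5.42631,-2.79378) → ×s → (5.29065,-2.72393) → (5.29,-2.72)
v6: (2,2.5) → rotate → (1.64460,2.74687) → ×s → (1.60349,2.67819) → (1.60,2.68)
v7: (0.5,4) → rotate → (-0.04397,4.03089) → ×s → (-0.04287,3.93012) → (-0.04,3.93)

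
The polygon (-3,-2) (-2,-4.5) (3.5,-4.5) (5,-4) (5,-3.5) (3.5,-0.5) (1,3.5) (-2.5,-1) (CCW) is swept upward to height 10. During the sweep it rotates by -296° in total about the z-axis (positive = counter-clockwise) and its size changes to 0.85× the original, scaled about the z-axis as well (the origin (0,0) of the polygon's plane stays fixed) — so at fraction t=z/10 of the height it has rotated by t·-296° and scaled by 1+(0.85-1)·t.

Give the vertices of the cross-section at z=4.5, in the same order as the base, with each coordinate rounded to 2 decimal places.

t = z/height = 4.5/10 = 0.45
s = 1 + (scale-1)·z/height = 1 + (0.85-1)·4.5/10 = 0.932500
θ = twist·z/height = -296°·4.5/10 = -133.2000° = -2.324779 rad
cos θ = -0.684547, sin θ = -0.728969 (intermediates below are computed at full precision and shown rounded to 5 d.p.)
v1: (-3,-2) → rotate → (0.59570,3.55600) → ×s → (0.55549,3.31597) → (0.56,3.32)
v2: (-2,-4.5) → rotate → (-1.91126,4.53840) → ×s → (-1.78225,4.23206) → (-1.78,4.23)
v3: (3.5,-4.5) → rotate → (-5.67627,0.52907) → ×s → (-5.29313,0.49336) → (-5.29,0.49)
v4: (5,-4) → rotate → (-6.33861,-0.90665) → ×s → (-5.91075,-0.84546) → (-5.91,-0.85)
v5: (5,-3.5) → rotate → (-5.97413,-1.24893) → ×s → (-5.57087,-1.16463) → (-5.57,-1.16)
v6: (3.5,-0.5) → rotate → (-2.76040,-2.20912) → ×s → (-2.57407,-2.06000) → (-2.57,-2.06)
v7: (1,3.5) → rotate → (1.86684,-3.12488) → ×s → (1.74083,-2.91395) → (1.74,-2.91)
v8: (-2.5,-1) → rotate → (0.98240,2.50697) → ×s → (0.91609,2.33775) → (0.92,2.34)

Cross-section at z=4.5: (0.56,3.32) (-1.78,4.23) (-5.29,0.49) (-5.91,-0.85) (-5.57,-1.16) (-2.57,-2.06) (1.74,-2.91) (0.92,2.34)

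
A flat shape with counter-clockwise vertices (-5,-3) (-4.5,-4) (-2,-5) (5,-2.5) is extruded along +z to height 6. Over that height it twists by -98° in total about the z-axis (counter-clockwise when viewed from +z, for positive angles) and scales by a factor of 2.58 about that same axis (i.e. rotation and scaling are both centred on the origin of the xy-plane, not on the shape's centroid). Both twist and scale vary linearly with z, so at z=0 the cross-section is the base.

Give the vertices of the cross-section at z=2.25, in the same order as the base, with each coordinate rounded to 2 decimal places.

Cross-section at z=2.25: (-9.24,0.94) (-9.55,-0.82) (-7.32,-4.47) (4.00,-7.95)

t = z/height = 2.25/6 = 0.375
s = 1 + (scale-1)·z/height = 1 + (2.58-1)·2.25/6 = 1.592500
θ = twist·z/height = -98°·2.25/6 = -36.7500° = -0.641409 rad
cos θ = 0.801254, sin θ = -0.598325 (intermediates below are computed at full precision and shown rounded to 5 d.p.)
v1: (-5,-3) → rotate → (-5.80124,0.58786) → ×s → (-9.23848,0.93617) → (-9.24,0.94)
v2: (-4.5,-4) → rotate → (-5.99894,-0.51255) → ×s → (-9.55331,-0.81624) → (-9.55,-0.82)
v3: (-2,-5) → rotate → (-4.59413,-2.80962) → ×s → (-7.31615,-4.47432) → (-7.32,-4.47)
v4: (5,-2.5) → rotate → (2.51046,-4.99476) → ×s → (3.99790,-7.95415) → (4.00,-7.95)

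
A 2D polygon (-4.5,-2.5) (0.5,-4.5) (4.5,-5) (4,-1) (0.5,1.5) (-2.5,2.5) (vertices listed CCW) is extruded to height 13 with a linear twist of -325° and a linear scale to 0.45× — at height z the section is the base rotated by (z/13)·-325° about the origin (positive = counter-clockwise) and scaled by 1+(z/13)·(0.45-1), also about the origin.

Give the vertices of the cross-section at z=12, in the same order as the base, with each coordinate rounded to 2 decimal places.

t = z/height = 12/13 = 0.923077
s = 1 + (scale-1)·z/height = 1 + (0.45-1)·12/13 = 0.492308
θ = twist·z/height = -325°·12/13 = -300.0000° = -5.235988 rad
cos θ = 0.500000, sin θ = 0.866025 (intermediates below are computed at full precision and shown rounded to 5 d.p.)
v1: (-4.5,-2.5) → rotate → (-0.08494,-5.14711) → ×s → (-0.04181,-2.53396) → (-0.04,-2.53)
v2: (0.5,-4.5) → rotate → (4.14711,-1.81699) → ×s → (2.04166,-0.89452) → (2.04,-0.89)
v3: (4.5,-5) → rotate → (6.58013,1.39711) → ×s → (3.23945,0.68781) → (3.24,0.69)
v4: (4,-1) → rotate → (2.86603,2.96410) → ×s → (1.41097,1.45925) → (1.41,1.46)
v5: (0.5,1.5) → rotate → (-1.04904,1.18301) → ×s → (-0.51645,0.58241) → (-0.52,0.58)
v6: (-2.5,2.5) → rotate → (-3.41506,-0.91506) → ×s → (-1.68126,-0.45049) → (-1.68,-0.45)

Cross-section at z=12: (-0.04,-2.53) (2.04,-0.89) (3.24,0.69) (1.41,1.46) (-0.52,0.58) (-1.68,-0.45)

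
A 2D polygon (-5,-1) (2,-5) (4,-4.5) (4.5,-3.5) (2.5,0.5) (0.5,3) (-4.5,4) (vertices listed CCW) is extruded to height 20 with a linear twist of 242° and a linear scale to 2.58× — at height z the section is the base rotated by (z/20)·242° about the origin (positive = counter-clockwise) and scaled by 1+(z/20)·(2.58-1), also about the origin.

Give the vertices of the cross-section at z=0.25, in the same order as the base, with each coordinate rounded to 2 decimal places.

Cross-section at z=0.25: (-5.04,-1.29) (2.31,-4.98) (4.32,-4.37) (4.77,-3.32) (2.52,0.64) (0.35,3.08) (-4.80,3.83)

t = z/height = 0.25/20 = 0.0125
s = 1 + (scale-1)·z/height = 1 + (2.58-1)·0.25/20 = 1.019750
θ = twist·z/height = 242°·0.25/20 = 3.0250° = 0.052796 rad
cos θ = 0.998607, sin θ = 0.052772 (intermediates below are computed at full precision and shown rounded to 5 d.p.)
v1: (-5,-1) → rotate → (-4.94026,-1.26247) → ×s → (-5.03783,-1.28740) → (-5.04,-1.29)
v2: (2,-5) → rotate → (2.26107,-4.88749) → ×s → (2.30573,-4.98402) → (2.31,-4.98)
v3: (4,-4.5) → rotate → (4.23190,-4.28264) → ×s → (4.31548,-4.36723) → (4.32,-4.37)
v4: (4.5,-3.5) → rotate → (4.67843,-3.25765) → ×s → (4.77083,-3.32199) → (4.77,-3.32)
v5: (2.5,0.5) → rotate → (2.47013,0.63123) → ×s → (2.51892,0.64370) → (2.52,0.64)
v6: (0.5,3) → rotate → (0.34099,3.02221) → ×s → (0.34772,3.08189) → (0.35,3.08)
v7: (-4.5,4) → rotate → (-4.70482,3.75695) → ×s → (-4.79774,3.83115) → (-4.80,3.83)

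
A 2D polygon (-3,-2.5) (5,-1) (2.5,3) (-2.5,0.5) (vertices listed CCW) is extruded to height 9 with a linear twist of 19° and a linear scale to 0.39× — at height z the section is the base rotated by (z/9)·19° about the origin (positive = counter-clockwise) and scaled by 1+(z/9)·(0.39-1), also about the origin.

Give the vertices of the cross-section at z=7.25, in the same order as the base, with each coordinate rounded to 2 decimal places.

t = z/height = 7.25/9 = 0.805556
s = 1 + (scale-1)·z/height = 1 + (0.39-1)·7.25/9 = 0.508611
θ = twist·z/height = 19°·7.25/9 = 15.3056° = 0.267132 rad
cos θ = 0.964532, sin θ = 0.263967 (intermediates below are computed at full precision and shown rounded to 5 d.p.)
v1: (-3,-2.5) → rotate → (-2.23368,-3.20323) → ×s → (-1.13607,-1.62920) → (-1.14,-1.63)
v2: (5,-1) → rotate → (5.08663,0.35530) → ×s → (2.58711,0.18071) → (2.59,0.18)
v3: (2.5,3) → rotate → (1.61943,3.55351) → ×s → (0.82366,1.80736) → (0.82,1.81)
v4: (-2.5,0.5) → rotate → (-2.54331,-0.17765) → ×s → (-1.29356,-0.09036) → (-1.29,-0.09)

Cross-section at z=7.25: (-1.14,-1.63) (2.59,0.18) (0.82,1.81) (-1.29,-0.09)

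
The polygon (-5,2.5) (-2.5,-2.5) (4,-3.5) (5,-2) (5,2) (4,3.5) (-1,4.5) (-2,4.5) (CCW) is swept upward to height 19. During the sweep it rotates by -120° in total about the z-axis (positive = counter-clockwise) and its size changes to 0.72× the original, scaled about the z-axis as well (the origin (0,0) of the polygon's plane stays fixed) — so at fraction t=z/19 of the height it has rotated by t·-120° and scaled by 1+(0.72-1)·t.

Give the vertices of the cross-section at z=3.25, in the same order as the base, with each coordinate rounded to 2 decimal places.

Cross-section at z=3.25: (-3.62,3.90) (-3.06,-1.39) (2.40,-4.46) (3.79,-3.45) (5.13,0.11) (4.74,1.79) (0.61,4.35) (-0.28,4.68)

t = z/height = 3.25/19 = 0.171053
s = 1 + (scale-1)·z/height = 1 + (0.72-1)·3.25/19 = 0.952105
θ = twist·z/height = -120°·3.25/19 = -20.5263° = -0.358252 rad
cos θ = 0.936511, sin θ = -0.350638 (intermediates below are computed at full precision and shown rounded to 5 d.p.)
v1: (-5,2.5) → rotate → (-3.80596,4.09447) → ×s → (-3.62368,3.89836) → (-3.62,3.90)
v2: (-2.5,-2.5) → rotate → (-3.21787,-1.46468) → ×s → (-3.06375,-1.39453) → (-3.06,-1.39)
v3: (4,-3.5) → rotate → (2.51881,-4.68034) → ×s → (2.39818,-4.45618) → (2.40,-4.46)
v4: (5,-2) → rotate → (3.98128,-3.62621) → ×s → (3.79060,-3.45253) → (3.79,-3.45)
v5: (5,2) → rotate → (5.38383,0.11983) → ×s → (5.12597,0.11410) → (5.13,0.11)
v6: (4,3.5) → rotate → (4.97328,1.87524) → ×s → (4.73508,1.78543) → (4.74,1.79)
v7: (-1,4.5) → rotate → (0.64136,4.56494) → ×s → (0.61064,4.34630) → (0.61,4.35)
v8: (-2,4.5) → rotate → (-0.29515,4.91558) → ×s → (-0.28102,4.68015) → (-0.28,4.68)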